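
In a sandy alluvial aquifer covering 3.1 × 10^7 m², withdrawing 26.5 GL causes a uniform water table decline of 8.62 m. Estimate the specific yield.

ΔV = 26.5 GL = 2.65 × 10^7 m³
Sy = ΔV / (A × Δh) = 2.65 × 10^7 m³ / (3.1 × 10^7 m² × 8.62 m) = 0.09917

Sy ≈ 0.099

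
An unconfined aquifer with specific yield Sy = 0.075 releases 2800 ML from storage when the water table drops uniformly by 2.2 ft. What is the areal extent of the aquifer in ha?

A ≈ 5570 ha

Δh = 2.2 ft = 0.6706 m
ΔV = 2800 ML = 2.8 × 10^6 m³
A = ΔV / (Sy × Δh) = 2.8 × 10^6 / (0.075 × 0.6706) = 5.567 × 10^7 m²
A = 5.567 × 10^7 m² = 5567 ha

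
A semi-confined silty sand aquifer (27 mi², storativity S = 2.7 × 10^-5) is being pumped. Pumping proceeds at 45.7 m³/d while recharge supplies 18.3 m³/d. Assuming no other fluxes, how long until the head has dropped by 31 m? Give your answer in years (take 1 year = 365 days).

A = 27 mi² = 6.993 × 10^7 m²
ΔV = S × A × Δh = 2.7 × 10^-5 × 6.993 × 10^7 × 31 = 58530 m³
Net withdrawal = 45.7 − 18.3 = 27.4 m³/d
t = ΔV / Q = 58530 m³ / 27.4 m³/d = 2136 d
t = 2136 d ≈ 5.853 years

t ≈ 5.85 years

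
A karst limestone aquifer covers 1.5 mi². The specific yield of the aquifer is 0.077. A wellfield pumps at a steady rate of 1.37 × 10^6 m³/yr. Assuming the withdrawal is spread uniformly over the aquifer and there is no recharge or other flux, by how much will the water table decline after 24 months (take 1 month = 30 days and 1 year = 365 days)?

Δh ≈ 9.03 m

A = 1.5 mi² = 3.885 × 10^6 m²
Q = 1.37 × 10^6 m³/yr = 3753 m³/d
t = 24 months = 720 d
ΔV = Q × t = 3753 m³/d × 720 d = 2.702 × 10^6 m³
Δh = ΔV / (Sy × A) = 2.702 × 10^6 / (0.077 × 3.885 × 10^6) = 9.034 m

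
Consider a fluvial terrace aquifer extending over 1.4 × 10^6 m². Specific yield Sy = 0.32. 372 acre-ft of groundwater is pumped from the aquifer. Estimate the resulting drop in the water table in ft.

ΔV = 372 acre-ft = 4.589 × 10^5 m³
Δh = ΔV / (Sy × A) = 4.589 × 10^5 m³ / (0.32 × 1.4 × 10^6 m²) = 1.024 m
Δh = 1.024 m = 3.36 ft

Δh ≈ 3.36 ft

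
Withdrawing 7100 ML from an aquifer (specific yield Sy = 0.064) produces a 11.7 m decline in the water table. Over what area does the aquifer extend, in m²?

ΔV = 7100 ML = 7.1 × 10^6 m³
A = ΔV / (Sy × Δh) = 7.1 × 10^6 / (0.064 × 11.7) = 9.482 × 10^6 m²

A ≈ 9.48 × 10^6 m²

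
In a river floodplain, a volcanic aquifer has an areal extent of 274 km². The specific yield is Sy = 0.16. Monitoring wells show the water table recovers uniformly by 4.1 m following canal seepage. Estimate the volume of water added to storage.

A = 274 km² = 2.74 × 10^8 m²
ΔV = Sy × A × Δh = 0.16 × 2.74 × 10^8 m² × 4.1 m = 1.797 × 10^8 m³

ΔV ≈ 1.8 × 10^8 m³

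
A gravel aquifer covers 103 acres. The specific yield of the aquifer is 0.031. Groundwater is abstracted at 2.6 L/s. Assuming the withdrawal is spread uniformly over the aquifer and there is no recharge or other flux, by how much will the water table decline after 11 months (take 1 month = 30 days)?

Δh ≈ 5.74 m

A = 103 acres = 4.168 × 10^5 m²
Q = 2.6 L/s = 224.6 m³/d
t = 11 months = 330 d
ΔV = Q × t = 224.6 m³/d × 330 d = 74130 m³
Δh = ΔV / (Sy × A) = 74130 / (0.031 × 4.168 × 10^5) = 5.737 m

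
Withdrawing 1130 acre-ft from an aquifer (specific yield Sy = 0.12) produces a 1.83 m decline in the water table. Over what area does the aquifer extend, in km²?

ΔV = 1130 acre-ft = 1.394 × 10^6 m³
A = ΔV / (Sy × Δh) = 1.394 × 10^6 / (0.12 × 1.83) = 6.347 × 10^6 m²
A = 6.347 × 10^6 m² = 6.347 km²

A ≈ 6.35 km²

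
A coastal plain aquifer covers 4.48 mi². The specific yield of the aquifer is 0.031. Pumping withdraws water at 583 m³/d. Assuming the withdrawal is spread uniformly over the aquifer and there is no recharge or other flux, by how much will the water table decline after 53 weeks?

Δh ≈ 0.601 m

A = 4.48 mi² = 1.16 × 10^7 m²
t = 53 weeks = 371 d
ΔV = Q × t = 583 m³/d × 371 d = 2.163 × 10^5 m³
Δh = ΔV / (Sy × A) = 2.163 × 10^5 / (0.031 × 1.16 × 10^7) = 0.6013 m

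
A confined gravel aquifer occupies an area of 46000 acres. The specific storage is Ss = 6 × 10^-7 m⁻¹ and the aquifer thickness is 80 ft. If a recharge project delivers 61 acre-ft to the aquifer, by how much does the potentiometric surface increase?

b = 80 ft = 24.38 m
S = Ss × b = 6 × 10^-7 m⁻¹ × 24.38 m = 1.463 × 10^-5
A = 46000 acres = 1.862 × 10^8 m²
ΔV = 61 acre-ft = 75240 m³
Δh = ΔV / (S × A) = 75240 m³ / (1.463 × 10^-5 × 1.862 × 10^8 m²) = 27.63 m

Δh ≈ 27.6 m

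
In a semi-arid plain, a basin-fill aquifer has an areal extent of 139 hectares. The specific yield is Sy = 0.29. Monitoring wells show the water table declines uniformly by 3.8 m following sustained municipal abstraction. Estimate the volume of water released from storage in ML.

A = 139 hectares = 1.39 × 10^6 m²
ΔV = Sy × A × Δh = 0.29 × 1.39 × 10^6 m² × 3.8 m = 1.532 × 10^6 m³
ΔV = 1.532 × 10^6 m³ = 1532 ML

ΔV ≈ 1530 ML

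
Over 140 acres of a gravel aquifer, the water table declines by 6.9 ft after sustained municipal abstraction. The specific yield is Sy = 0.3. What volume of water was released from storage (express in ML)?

ΔV ≈ 357 ML

A = 140 acres = 5.666 × 10^5 m²
Δh = 6.9 ft = 2.103 m
ΔV = Sy × A × Δh = 0.3 × 5.666 × 10^5 m² × 2.103 m = 3.575 × 10^5 m³
ΔV = 3.575 × 10^5 m³ = 357.5 ML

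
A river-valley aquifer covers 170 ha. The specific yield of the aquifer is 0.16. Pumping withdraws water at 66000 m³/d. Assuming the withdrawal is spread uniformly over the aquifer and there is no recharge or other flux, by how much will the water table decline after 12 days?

Δh ≈ 2.91 m

A = 170 ha = 1.7 × 10^6 m²
ΔV = Q × t = 66000 m³/d × 12 d = 7.92 × 10^5 m³
Δh = ΔV / (Sy × A) = 7.92 × 10^5 / (0.16 × 1.7 × 10^6) = 2.912 m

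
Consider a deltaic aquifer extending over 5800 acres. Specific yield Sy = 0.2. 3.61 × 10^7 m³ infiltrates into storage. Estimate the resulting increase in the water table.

A = 5800 acres = 2.347 × 10^7 m²
Δh = ΔV / (Sy × A) = 3.61 × 10^7 m³ / (0.2 × 2.347 × 10^7 m²) = 7.69 m

Δh ≈ 7.69 m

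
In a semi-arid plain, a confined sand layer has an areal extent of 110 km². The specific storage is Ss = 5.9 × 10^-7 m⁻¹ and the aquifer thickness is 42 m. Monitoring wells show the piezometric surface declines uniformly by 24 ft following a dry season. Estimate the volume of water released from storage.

S = Ss × b = 5.9 × 10^-7 m⁻¹ × 42 m = 2.478 × 10^-5
A = 110 km² = 1.1 × 10^8 m²
Δh = 24 ft = 7.315 m
ΔV = S × A × Δh = 2.478 × 10^-5 × 1.1 × 10^8 m² × 7.315 m = 19940 m³

ΔV ≈ 19900 m³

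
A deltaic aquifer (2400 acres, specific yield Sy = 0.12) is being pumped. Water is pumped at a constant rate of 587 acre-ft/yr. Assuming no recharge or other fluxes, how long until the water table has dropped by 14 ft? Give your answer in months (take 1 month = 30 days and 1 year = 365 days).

A = 2400 acres = 9.712 × 10^6 m²
Δh = 14 ft = 4.267 m
ΔV = Sy × A × Δh = 0.12 × 9.712 × 10^6 × 4.267 = 4.973 × 10^6 m³
Q = 587 acre-ft/yr = 1984 m³/d
t = ΔV / Q = 4.973 × 10^6 m³ / 1984 m³/d = 2507 d
t = 2507 d ≈ 83.57 months

t ≈ 83.6 months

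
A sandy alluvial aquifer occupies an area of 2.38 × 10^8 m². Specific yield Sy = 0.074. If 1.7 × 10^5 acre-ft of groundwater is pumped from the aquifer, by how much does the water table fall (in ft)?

Δh ≈ 39.1 ft

ΔV = 1.7 × 10^5 acre-ft = 2.097 × 10^8 m³
Δh = ΔV / (Sy × A) = 2.097 × 10^8 m³ / (0.074 × 2.38 × 10^8 m²) = 11.91 m
Δh = 11.91 m = 39.06 ft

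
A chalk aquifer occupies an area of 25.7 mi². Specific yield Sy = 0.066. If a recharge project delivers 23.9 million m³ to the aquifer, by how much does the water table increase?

Δh ≈ 5.44 m

A = 25.7 mi² = 6.656 × 10^7 m²
ΔV = 23.9 million m³ = 2.39 × 10^7 m³
Δh = ΔV / (Sy × A) = 2.39 × 10^7 m³ / (0.066 × 6.656 × 10^7 m²) = 5.44 m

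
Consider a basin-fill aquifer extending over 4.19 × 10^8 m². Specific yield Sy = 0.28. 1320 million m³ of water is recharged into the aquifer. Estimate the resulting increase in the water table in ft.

ΔV = 1320 million m³ = 1.32 × 10^9 m³
Δh = ΔV / (Sy × A) = 1.32 × 10^9 m³ / (0.28 × 4.19 × 10^8 m²) = 11.25 m
Δh = 11.25 m = 36.91 ft

Δh ≈ 36.9 ft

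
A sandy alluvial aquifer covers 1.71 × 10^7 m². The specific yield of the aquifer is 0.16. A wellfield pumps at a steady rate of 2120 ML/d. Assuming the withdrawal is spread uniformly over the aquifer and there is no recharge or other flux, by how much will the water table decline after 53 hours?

Δh ≈ 1.71 m

Q = 2120 ML/d = 2.12 × 10^6 m³/d
t = 53 hours = 2.208 d
ΔV = Q × t = 2.12 × 10^6 m³/d × 2.208 d = 4.682 × 10^6 m³
Δh = ΔV / (Sy × A) = 4.682 × 10^6 / (0.16 × 1.71 × 10^7) = 1.711 m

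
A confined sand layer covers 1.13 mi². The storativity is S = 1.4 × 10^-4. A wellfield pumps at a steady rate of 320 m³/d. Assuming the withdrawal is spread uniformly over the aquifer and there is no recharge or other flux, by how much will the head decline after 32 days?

A = 1.13 mi² = 2.927 × 10^6 m²
ΔV = Q × t = 320 m³/d × 32 d = 10240 m³
Δh = ΔV / (S × A) = 10240 / (1.4 × 10^-4 × 2.927 × 10^6) = 24.99 m

Δh ≈ 25 m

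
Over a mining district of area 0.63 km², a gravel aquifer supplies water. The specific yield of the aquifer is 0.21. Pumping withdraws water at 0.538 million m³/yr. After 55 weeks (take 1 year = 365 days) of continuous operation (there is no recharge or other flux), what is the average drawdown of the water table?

A = 0.63 km² = 6.3 × 10^5 m²
Q = 0.538 million m³/yr = 1474 m³/d
t = 55 weeks = 385 d
ΔV = Q × t = 1474 m³/d × 385 d = 5.675 × 10^5 m³
Δh = ΔV / (Sy × A) = 5.675 × 10^5 / (0.21 × 6.3 × 10^5) = 4.289 m

Δh ≈ 4.29 m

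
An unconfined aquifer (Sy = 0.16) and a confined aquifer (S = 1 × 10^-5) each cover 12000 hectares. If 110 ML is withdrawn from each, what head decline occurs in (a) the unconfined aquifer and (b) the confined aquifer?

Δh_u ≈ 0.00573 m; Δh_c ≈ 91.7 m

A = 12000 hectares = 1.2 × 10^8 m²
ΔV = 110 ML = 1.1 × 10^5 m³
Unconfined: Δh_u = ΔV/(Sy·A) = 1.1 × 10^5/(0.16 × 1.2 × 10^8) = 0.005729 m
Confined: Δh_c = ΔV/(S·A) = 1.1 × 10^5/(1 × 10^-5 × 1.2 × 10^8) = 91.67 m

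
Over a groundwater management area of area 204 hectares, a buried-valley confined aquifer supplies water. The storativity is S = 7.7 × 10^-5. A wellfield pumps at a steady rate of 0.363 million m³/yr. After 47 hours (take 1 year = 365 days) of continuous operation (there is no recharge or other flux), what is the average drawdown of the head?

A = 204 hectares = 2.04 × 10^6 m²
Q = 0.363 million m³/yr = 994.5 m³/d
t = 47 hours = 1.958 d
ΔV = Q × t = 994.5 m³/d × 1.958 d = 1948 m³
Δh = ΔV / (S × A) = 1948 / (7.7 × 10^-5 × 2.04 × 10^6) = 12.4 m

Δh ≈ 12.4 m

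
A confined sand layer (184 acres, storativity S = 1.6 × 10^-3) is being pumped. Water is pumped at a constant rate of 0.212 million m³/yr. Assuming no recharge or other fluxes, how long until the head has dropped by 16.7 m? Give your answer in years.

t ≈ 0.0939 years

A = 184 acres = 7.446 × 10^5 m²
ΔV = S × A × Δh = 0.0016 × 7.446 × 10^5 × 16.7 = 19900 m³
Q = 0.212 million m³/yr = 580.8 m³/d
t = ΔV / Q = 19900 m³ / 580.8 m³/d = 34.26 d
t = 34.26 d ≈ 0.09385 years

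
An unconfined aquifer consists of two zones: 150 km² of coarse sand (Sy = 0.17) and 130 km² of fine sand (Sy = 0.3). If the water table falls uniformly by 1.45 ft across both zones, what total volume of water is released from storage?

A₁ = 150 km² = 1.5 × 10^8 m²; A₂ = 130 km² = 1.3 × 10^8 m²
Δh = 1.45 ft = 0.442 m
ΔV₁ = 0.17 × 1.5 × 10^8 × 0.442 = 1.127 × 10^7 m³
ΔV₂ = 0.3 × 1.3 × 10^8 × 0.442 = 1.724 × 10^7 m³
ΔV = ΔV₁ + ΔV₂ = 2.851 × 10^7 m³

ΔV ≈ 2.85 × 10^7 m³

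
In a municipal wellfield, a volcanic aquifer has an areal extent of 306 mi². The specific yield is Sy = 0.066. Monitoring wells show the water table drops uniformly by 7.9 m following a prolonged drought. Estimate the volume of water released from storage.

A = 306 mi² = 7.925 × 10^8 m²
ΔV = Sy × A × Δh = 0.066 × 7.925 × 10^8 m² × 7.9 m = 4.132 × 10^8 m³

ΔV ≈ 4.13 × 10^8 m³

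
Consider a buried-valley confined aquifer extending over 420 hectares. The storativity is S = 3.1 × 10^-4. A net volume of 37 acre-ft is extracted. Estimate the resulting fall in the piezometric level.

A = 420 hectares = 4.2 × 10^6 m²
ΔV = 37 acre-ft = 45640 m³
Δh = ΔV / (S × A) = 45640 m³ / (3.1 × 10^-4 × 4.2 × 10^6 m²) = 35.05 m

Δh ≈ 35.1 m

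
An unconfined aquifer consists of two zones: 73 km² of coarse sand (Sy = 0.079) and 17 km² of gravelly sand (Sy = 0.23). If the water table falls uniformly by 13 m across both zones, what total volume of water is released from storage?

ΔV ≈ 1.26 × 10^8 m³

A₁ = 73 km² = 7.3 × 10^7 m²; A₂ = 17 km² = 1.7 × 10^7 m²
ΔV₁ = 0.079 × 7.3 × 10^7 × 13 = 7.497 × 10^7 m³
ΔV₂ = 0.23 × 1.7 × 10^7 × 13 = 5.083 × 10^7 m³
ΔV = ΔV₁ + ΔV₂ = 1.258 × 10^8 m³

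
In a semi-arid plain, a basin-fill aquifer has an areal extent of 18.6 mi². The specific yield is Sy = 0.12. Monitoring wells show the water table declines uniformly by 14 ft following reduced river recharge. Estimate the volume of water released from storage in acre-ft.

A = 18.6 mi² = 4.817 × 10^7 m²
Δh = 14 ft = 4.267 m
ΔV = Sy × A × Δh = 0.12 × 4.817 × 10^7 m² × 4.267 m = 2.467 × 10^7 m³
ΔV = 2.467 × 10^7 m³ = 20000 acre-ft

ΔV ≈ 20000 acre-ft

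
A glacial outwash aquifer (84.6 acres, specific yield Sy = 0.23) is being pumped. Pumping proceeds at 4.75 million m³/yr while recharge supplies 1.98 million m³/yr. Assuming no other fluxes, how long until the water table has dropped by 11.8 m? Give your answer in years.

A = 84.6 acres = 3.424 × 10^5 m²
ΔV = Sy × A × Δh = 0.23 × 3.424 × 10^5 × 11.8 = 9.292 × 10^5 m³
Net withdrawal = 4.75 − 1.98 = 2.77 million m³/yr = 7589 m³/d
t = ΔV / Q = 9.292 × 10^5 m³ / 7589 m³/d = 122.4 d
t = 122.4 d ≈ 0.3354 years

t ≈ 0.335 years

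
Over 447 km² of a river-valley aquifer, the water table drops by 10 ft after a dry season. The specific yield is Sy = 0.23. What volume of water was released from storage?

ΔV ≈ 3.13 × 10^8 m³

A = 447 km² = 4.47 × 10^8 m²
Δh = 10 ft = 3.048 m
ΔV = Sy × A × Δh = 0.23 × 4.47 × 10^8 m² × 3.048 m = 3.134 × 10^8 m³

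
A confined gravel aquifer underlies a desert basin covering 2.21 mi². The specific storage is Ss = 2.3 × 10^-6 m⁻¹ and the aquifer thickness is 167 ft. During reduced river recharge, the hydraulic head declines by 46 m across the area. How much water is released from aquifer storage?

ΔV ≈ 30800 m³

b = 167 ft = 50.9 m
S = Ss × b = 2.3 × 10^-6 m⁻¹ × 50.9 m = 1.171 × 10^-4
A = 2.21 mi² = 5.724 × 10^6 m²
ΔV = S × A × Δh = 1.171 × 10^-4 × 5.724 × 10^6 m² × 46 m = 30830 m³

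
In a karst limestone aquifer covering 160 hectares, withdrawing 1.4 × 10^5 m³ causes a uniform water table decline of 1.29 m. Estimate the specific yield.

Sy ≈ 0.068

A = 160 hectares = 1.6 × 10^6 m²
Sy = ΔV / (A × Δh) = 1.4 × 10^5 m³ / (1.6 × 10^6 m² × 1.29 m) = 0.06783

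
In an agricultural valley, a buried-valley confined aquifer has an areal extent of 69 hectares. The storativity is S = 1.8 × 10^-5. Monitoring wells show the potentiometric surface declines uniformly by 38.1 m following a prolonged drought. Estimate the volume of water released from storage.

ΔV ≈ 473 m³

A = 69 hectares = 6.9 × 10^5 m²
ΔV = S × A × Δh = 1.8 × 10^-5 × 6.9 × 10^5 m² × 38.1 m = 473.2 m³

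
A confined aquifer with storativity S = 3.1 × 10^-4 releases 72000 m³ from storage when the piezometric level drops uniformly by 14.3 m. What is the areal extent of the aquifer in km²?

A ≈ 16.2 km²

A = ΔV / (S × Δh) = 72000 / (3.1 × 10^-4 × 14.3) = 1.624 × 10^7 m²
A = 1.624 × 10^7 m² = 16.24 km²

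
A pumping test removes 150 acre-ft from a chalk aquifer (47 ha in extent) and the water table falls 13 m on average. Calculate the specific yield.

A = 47 ha = 4.7 × 10^5 m²
ΔV = 150 acre-ft = 1.85 × 10^5 m³
Sy = ΔV / (A × Δh) = 1.85 × 10^5 m³ / (4.7 × 10^5 m² × 13 m) = 0.03028

Sy ≈ 0.03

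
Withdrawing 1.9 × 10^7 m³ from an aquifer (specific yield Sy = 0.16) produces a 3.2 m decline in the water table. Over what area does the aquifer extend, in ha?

A ≈ 3710 ha

A = ΔV / (Sy × Δh) = 1.9 × 10^7 / (0.16 × 3.2) = 3.711 × 10^7 m²
A = 3.711 × 10^7 m² = 3711 ha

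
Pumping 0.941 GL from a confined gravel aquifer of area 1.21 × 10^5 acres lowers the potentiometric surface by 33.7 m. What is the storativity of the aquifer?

A = 1.21 × 10^5 acres = 4.897 × 10^8 m²
ΔV = 0.941 GL = 9.41 × 10^5 m³
S = ΔV / (A × Δh) = 9.41 × 10^5 m³ / (4.897 × 10^8 m² × 33.7 m) = 5.702 × 10^-5

S ≈ 5.7 × 10^-5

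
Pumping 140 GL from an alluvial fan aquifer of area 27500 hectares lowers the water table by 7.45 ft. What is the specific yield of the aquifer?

Sy ≈ 0.22

A = 27500 hectares = 2.75 × 10^8 m²
Δh = 7.45 ft = 2.271 m
ΔV = 140 GL = 1.4 × 10^8 m³
Sy = ΔV / (A × Δh) = 1.4 × 10^8 m³ / (2.75 × 10^8 m² × 2.271 m) = 0.2242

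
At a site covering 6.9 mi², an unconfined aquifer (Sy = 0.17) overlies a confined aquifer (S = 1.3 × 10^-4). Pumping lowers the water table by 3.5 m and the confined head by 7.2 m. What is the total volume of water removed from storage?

A = 6.9 mi² = 1.787 × 10^7 m²
Unconfined: ΔV_u = Sy × A × Δh_u = 0.17 × 1.787 × 10^7 × 3.5 = 1.063 × 10^7 m³
Confined: ΔV_c = S × A × Δh_c = 1.3 × 10^-4 × 1.787 × 10^7 × 7.2 = 16730 m³
Total ΔV = 1.063 × 10^7 + 16730 = 1.065 × 10^7 m³

ΔV ≈ 1.06 × 10^7 m³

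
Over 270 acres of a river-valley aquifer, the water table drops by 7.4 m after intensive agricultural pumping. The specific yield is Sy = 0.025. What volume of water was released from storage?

ΔV ≈ 2.02 × 10^5 m³

A = 270 acres = 1.093 × 10^6 m²
ΔV = Sy × A × Δh = 0.025 × 1.093 × 10^6 m² × 7.4 m = 2.021 × 10^5 m³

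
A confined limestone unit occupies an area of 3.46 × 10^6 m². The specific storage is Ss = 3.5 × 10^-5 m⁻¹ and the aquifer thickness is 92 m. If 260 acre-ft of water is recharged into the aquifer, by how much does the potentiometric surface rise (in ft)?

S = Ss × b = 3.5 × 10^-5 m⁻¹ × 92 m = 3.22 × 10^-3
ΔV = 260 acre-ft = 3.207 × 10^5 m³
Δh = ΔV / (S × A) = 3.207 × 10^5 m³ / (0.00322 × 3.46 × 10^6 m²) = 28.79 m
Δh = 28.79 m = 94.44 ft

Δh ≈ 94.4 ft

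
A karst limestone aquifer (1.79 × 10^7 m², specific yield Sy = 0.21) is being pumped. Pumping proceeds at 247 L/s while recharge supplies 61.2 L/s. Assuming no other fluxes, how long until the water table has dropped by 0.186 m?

ΔV = Sy × A × Δh = 0.21 × 1.79 × 10^7 × 0.186 = 6.992 × 10^5 m³
Net withdrawal = 247 − 61.2 = 185.8 L/s = 16050 m³/d
t = ΔV / Q = 6.992 × 10^5 m³ / 16050 m³/d = 43.55 d

t ≈ 43.6 days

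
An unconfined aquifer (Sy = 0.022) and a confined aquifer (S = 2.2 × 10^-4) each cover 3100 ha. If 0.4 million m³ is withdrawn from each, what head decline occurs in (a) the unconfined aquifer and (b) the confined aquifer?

Δh_u ≈ 0.587 m; Δh_c ≈ 58.7 m

A = 3100 ha = 3.1 × 10^7 m²
ΔV = 0.4 million m³ = 4 × 10^5 m³
Unconfined: Δh_u = ΔV/(Sy·A) = 4 × 10^5/(0.022 × 3.1 × 10^7) = 0.5865 m
Confined: Δh_c = ΔV/(S·A) = 4 × 10^5/(2.2 × 10^-4 × 3.1 × 10^7) = 58.65 m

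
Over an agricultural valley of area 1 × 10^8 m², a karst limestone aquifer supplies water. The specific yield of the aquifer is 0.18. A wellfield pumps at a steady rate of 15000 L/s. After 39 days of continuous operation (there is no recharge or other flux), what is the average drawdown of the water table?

Q = 15000 L/s = 1.296 × 10^6 m³/d
ΔV = Q × t = 1.296 × 10^6 m³/d × 39 d = 5.054 × 10^7 m³
Δh = ΔV / (Sy × A) = 5.054 × 10^7 / (0.18 × 1 × 10^8) = 2.808 m

Δh ≈ 2.81 m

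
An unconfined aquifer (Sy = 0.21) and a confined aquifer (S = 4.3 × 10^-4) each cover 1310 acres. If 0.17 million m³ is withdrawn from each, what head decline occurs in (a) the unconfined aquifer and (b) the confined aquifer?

A = 1310 acres = 5.301 × 10^6 m²
ΔV = 0.17 million m³ = 1.7 × 10^5 m³
Unconfined: Δh_u = ΔV/(Sy·A) = 1.7 × 10^5/(0.21 × 5.301 × 10^6) = 0.1527 m
Confined: Δh_c = ΔV/(S·A) = 1.7 × 10^5/(4.3 × 10^-4 × 5.301 × 10^6) = 74.57 m

Δh_u ≈ 0.153 m; Δh_c ≈ 74.6 m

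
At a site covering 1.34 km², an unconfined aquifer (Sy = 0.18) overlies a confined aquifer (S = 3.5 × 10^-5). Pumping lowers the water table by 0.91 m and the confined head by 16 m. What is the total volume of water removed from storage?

ΔV ≈ 2.2 × 10^5 m³

A = 1.34 km² = 1.34 × 10^6 m²
Unconfined: ΔV_u = Sy × A × Δh_u = 0.18 × 1.34 × 10^6 × 0.91 = 2.195 × 10^5 m³
Confined: ΔV_c = S × A × Δh_c = 3.5 × 10^-5 × 1.34 × 10^6 × 16 = 750.4 m³
Total ΔV = 2.195 × 10^5 + 750.4 = 2.202 × 10^5 m³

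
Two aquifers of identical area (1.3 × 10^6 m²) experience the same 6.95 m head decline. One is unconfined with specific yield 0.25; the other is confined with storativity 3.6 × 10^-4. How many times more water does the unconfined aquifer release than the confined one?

ΔV_u / ΔV_c ≈ 694

Unconfined: ΔV_u = Sy × A × Δh = 0.25 × 1.3 × 10^6 × 6.95 = 2.259 × 10^6 m³
Confined: ΔV_c = S × A × Δh = 3.6 × 10^-4 × 1.3 × 10^6 × 6.95 = 3253 m³
Ratio = ΔV_u / ΔV_c = Sy / S = 0.25 / 3.6 × 10^-4 = 694.4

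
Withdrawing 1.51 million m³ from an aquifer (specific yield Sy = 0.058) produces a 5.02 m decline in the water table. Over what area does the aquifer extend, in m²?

A ≈ 5.19 × 10^6 m²

ΔV = 1.51 million m³ = 1.51 × 10^6 m³
A = ΔV / (Sy × Δh) = 1.51 × 10^6 / (0.058 × 5.02) = 5.186 × 10^6 m²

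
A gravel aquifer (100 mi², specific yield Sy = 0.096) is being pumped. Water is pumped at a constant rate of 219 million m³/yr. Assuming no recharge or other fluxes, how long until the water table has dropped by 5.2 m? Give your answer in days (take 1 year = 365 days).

t ≈ 215 days

A = 100 mi² = 2.59 × 10^8 m²
ΔV = Sy × A × Δh = 0.096 × 2.59 × 10^8 × 5.2 = 1.293 × 10^8 m³
Q = 219 million m³/yr = 6 × 10^5 m³/d
t = ΔV / Q = 1.293 × 10^8 m³ / 6 × 10^5 m³/d = 215.5 d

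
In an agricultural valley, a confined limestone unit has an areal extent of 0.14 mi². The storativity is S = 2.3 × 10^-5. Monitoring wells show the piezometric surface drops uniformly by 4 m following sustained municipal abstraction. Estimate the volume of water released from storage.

A = 0.14 mi² = 3.626 × 10^5 m²
ΔV = S × A × Δh = 2.3 × 10^-5 × 3.626 × 10^5 m² × 4 m = 33.36 m³

ΔV ≈ 33.4 m³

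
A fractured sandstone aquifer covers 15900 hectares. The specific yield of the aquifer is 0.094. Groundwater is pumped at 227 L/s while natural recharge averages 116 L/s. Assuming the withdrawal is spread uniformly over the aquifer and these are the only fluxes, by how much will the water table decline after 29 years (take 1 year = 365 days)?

Δh ≈ 6.79 m

A = 15900 hectares = 1.59 × 10^8 m²
Net abstraction = 227 − 116 = 111 L/s
Q_net = 111 L/s = 9590 m³/d
t = 29 years = 10580 d
ΔV = Q × t = 9590 m³/d × 10580 d = 1.015 × 10^8 m³
Δh = ΔV / (Sy × A) = 1.015 × 10^8 / (0.094 × 1.59 × 10^8) = 6.792 m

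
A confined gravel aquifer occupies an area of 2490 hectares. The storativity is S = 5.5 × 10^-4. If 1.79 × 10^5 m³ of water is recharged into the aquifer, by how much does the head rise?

Δh ≈ 13.1 m

A = 2490 hectares = 2.49 × 10^7 m²
Δh = ΔV / (S × A) = 1.79 × 10^5 m³ / (5.5 × 10^-4 × 2.49 × 10^7 m²) = 13.07 m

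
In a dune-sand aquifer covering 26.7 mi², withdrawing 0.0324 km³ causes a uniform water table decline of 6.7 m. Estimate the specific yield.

Sy ≈ 0.07

A = 26.7 mi² = 6.915 × 10^7 m²
ΔV = 0.0324 km³ = 3.24 × 10^7 m³
Sy = ΔV / (A × Δh) = 3.24 × 10^7 m³ / (6.915 × 10^7 m² × 6.7 m) = 0.06993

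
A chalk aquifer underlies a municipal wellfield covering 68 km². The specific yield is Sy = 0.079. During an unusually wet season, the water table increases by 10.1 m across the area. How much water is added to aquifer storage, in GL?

A = 68 km² = 6.8 × 10^7 m²
ΔV = Sy × A × Δh = 0.079 × 6.8 × 10^7 m² × 10.1 m = 5.426 × 10^7 m³
ΔV = 5.426 × 10^7 m³ = 54.26 GL

ΔV ≈ 54.3 GL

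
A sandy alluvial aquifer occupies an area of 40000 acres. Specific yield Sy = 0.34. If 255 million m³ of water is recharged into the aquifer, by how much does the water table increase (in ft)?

A = 40000 acres = 1.619 × 10^8 m²
ΔV = 255 million m³ = 2.55 × 10^8 m³
Δh = ΔV / (Sy × A) = 2.55 × 10^8 m³ / (0.34 × 1.619 × 10^8 m²) = 4.633 m
Δh = 4.633 m = 15.2 ft

Δh ≈ 15.2 ft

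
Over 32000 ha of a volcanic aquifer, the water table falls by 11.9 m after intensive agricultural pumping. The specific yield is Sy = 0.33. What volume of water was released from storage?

ΔV ≈ 1.26 × 10^9 m³

A = 32000 ha = 3.2 × 10^8 m²
ΔV = Sy × A × Δh = 0.33 × 3.2 × 10^8 m² × 11.9 m = 1.257 × 10^9 m³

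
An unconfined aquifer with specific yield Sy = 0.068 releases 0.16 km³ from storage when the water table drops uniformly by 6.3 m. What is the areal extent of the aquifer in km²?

A ≈ 373 km²

ΔV = 0.16 km³ = 1.6 × 10^8 m³
A = ΔV / (Sy × Δh) = 1.6 × 10^8 / (0.068 × 6.3) = 3.735 × 10^8 m²
A = 3.735 × 10^8 m² = 373.5 km²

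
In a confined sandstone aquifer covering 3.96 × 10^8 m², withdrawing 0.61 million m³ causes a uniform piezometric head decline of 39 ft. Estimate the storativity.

S ≈ 1.3 × 10^-4

Δh = 39 ft = 11.89 m
ΔV = 0.61 million m³ = 6.1 × 10^5 m³
S = ΔV / (A × Δh) = 6.1 × 10^5 m³ / (3.96 × 10^8 m² × 11.89 m) = 1.296 × 10^-4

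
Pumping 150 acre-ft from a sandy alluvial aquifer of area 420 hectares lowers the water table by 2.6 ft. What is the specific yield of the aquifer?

A = 420 hectares = 4.2 × 10^6 m²
Δh = 2.6 ft = 0.7925 m
ΔV = 150 acre-ft = 1.85 × 10^5 m³
Sy = ΔV / (A × Δh) = 1.85 × 10^5 m³ / (4.2 × 10^6 m² × 0.7925 m) = 0.05559

Sy ≈ 0.056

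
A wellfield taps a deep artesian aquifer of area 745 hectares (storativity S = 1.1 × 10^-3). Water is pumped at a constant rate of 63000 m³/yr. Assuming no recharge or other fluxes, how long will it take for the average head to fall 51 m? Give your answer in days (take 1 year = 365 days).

A = 745 hectares = 7.45 × 10^6 m²
ΔV = S × A × Δh = 0.0011 × 7.45 × 10^6 × 51 = 4.179 × 10^5 m³
Q = 63000 m³/yr = 172.6 m³/d
t = ΔV / Q = 4.179 × 10^5 m³ / 172.6 m³/d = 2421 d

t ≈ 2420 days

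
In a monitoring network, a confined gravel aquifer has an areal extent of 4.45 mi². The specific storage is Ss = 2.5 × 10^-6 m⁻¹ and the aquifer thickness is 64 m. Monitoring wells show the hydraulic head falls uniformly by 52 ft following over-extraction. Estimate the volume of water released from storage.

S = Ss × b = 2.5 × 10^-6 m⁻¹ × 64 m = 1.6 × 10^-4
A = 4.45 mi² = 1.153 × 10^7 m²
Δh = 52 ft = 15.85 m
ΔV = S × A × Δh = 1.6 × 10^-4 × 1.153 × 10^7 m² × 15.85 m = 29230 m³

ΔV ≈ 29200 m³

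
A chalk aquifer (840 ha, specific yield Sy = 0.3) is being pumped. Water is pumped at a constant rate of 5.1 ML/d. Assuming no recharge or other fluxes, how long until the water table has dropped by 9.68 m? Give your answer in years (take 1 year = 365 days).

t ≈ 13.1 years

A = 840 ha = 8.4 × 10^6 m²
ΔV = Sy × A × Δh = 0.3 × 8.4 × 10^6 × 9.68 = 2.439 × 10^7 m³
Q = 5.1 ML/d = 5100 m³/d
t = ΔV / Q = 2.439 × 10^7 m³ / 5100 m³/d = 4783 d
t = 4783 d ≈ 13.1 years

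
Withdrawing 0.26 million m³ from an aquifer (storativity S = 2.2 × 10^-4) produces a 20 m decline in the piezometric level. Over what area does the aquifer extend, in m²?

A ≈ 5.91 × 10^7 m²

ΔV = 0.26 million m³ = 2.6 × 10^5 m³
A = ΔV / (S × Δh) = 2.6 × 10^5 / (2.2 × 10^-4 × 20) = 5.909 × 10^7 m²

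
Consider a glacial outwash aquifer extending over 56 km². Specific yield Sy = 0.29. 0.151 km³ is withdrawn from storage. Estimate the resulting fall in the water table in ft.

Δh ≈ 30.5 ft

A = 56 km² = 5.6 × 10^7 m²
ΔV = 0.151 km³ = 1.51 × 10^8 m³
Δh = ΔV / (Sy × A) = 1.51 × 10^8 m³ / (0.29 × 5.6 × 10^7 m²) = 9.298 m
Δh = 9.298 m = 30.51 ft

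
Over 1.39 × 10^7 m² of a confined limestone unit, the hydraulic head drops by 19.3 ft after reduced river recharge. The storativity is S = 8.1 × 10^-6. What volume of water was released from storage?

Δh = 19.3 ft = 5.883 m
ΔV = S × A × Δh = 8.1 × 10^-6 × 1.39 × 10^7 m² × 5.883 m = 662.3 m³

ΔV ≈ 662 m³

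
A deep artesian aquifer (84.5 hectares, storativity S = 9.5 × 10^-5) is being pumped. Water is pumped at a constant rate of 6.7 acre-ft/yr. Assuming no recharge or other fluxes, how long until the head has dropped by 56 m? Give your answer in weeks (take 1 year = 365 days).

t ≈ 28.4 weeks

A = 84.5 hectares = 8.45 × 10^5 m²
ΔV = S × A × Δh = 9.5 × 10^-5 × 8.45 × 10^5 × 56 = 4495 m³
Q = 6.7 acre-ft/yr = 22.64 m³/d
t = ΔV / Q = 4495 m³ / 22.64 m³/d = 198.5 d
t = 198.5 d ≈ 28.36 weeks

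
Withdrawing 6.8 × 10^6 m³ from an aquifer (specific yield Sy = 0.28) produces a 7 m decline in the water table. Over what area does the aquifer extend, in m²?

A = ΔV / (Sy × Δh) = 6.8 × 10^6 / (0.28 × 7) = 3.469 × 10^6 m²

A ≈ 3.47 × 10^6 m²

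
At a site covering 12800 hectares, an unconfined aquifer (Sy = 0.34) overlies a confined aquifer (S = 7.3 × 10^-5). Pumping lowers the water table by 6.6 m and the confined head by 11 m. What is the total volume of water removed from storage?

ΔV ≈ 2.87 × 10^8 m³

A = 12800 hectares = 1.28 × 10^8 m²
Unconfined: ΔV_u = Sy × A × Δh_u = 0.34 × 1.28 × 10^8 × 6.6 = 2.872 × 10^8 m³
Confined: ΔV_c = S × A × Δh_c = 7.3 × 10^-5 × 1.28 × 10^8 × 11 = 1.028 × 10^5 m³
Total ΔV = 2.872 × 10^8 + 1.028 × 10^5 = 2.873 × 10^8 m³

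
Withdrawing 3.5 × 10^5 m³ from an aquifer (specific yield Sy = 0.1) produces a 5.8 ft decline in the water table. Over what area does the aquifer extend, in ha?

Δh = 5.8 ft = 1.768 m
A = ΔV / (Sy × Δh) = 3.5 × 10^5 / (0.1 × 1.768) = 1.98 × 10^6 m²
A = 1.98 × 10^6 m² = 198 ha

A ≈ 198 ha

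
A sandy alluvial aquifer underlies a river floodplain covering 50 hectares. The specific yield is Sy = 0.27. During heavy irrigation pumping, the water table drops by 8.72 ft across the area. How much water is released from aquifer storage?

A = 50 hectares = 5 × 10^5 m²
Δh = 8.72 ft = 2.658 m
ΔV = Sy × A × Δh = 0.27 × 5 × 10^5 m² × 2.658 m = 3.588 × 10^5 m³

ΔV ≈ 3.59 × 10^5 m³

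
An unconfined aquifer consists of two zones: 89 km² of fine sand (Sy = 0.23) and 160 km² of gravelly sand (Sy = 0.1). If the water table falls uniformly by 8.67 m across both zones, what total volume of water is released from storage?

ΔV ≈ 3.16 × 10^8 m³

A₁ = 89 km² = 8.9 × 10^7 m²; A₂ = 160 km² = 1.6 × 10^8 m²
ΔV₁ = 0.23 × 8.9 × 10^7 × 8.67 = 1.775 × 10^8 m³
ΔV₂ = 0.1 × 1.6 × 10^8 × 8.67 = 1.387 × 10^8 m³
ΔV = ΔV₁ + ΔV₂ = 3.162 × 10^8 m³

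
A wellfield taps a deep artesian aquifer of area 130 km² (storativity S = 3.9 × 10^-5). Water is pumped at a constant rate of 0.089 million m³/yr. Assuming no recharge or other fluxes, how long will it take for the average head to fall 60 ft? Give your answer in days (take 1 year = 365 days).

t ≈ 380 days

A = 130 km² = 1.3 × 10^8 m²
Δh = 60 ft = 18.29 m
ΔV = S × A × Δh = 3.9 × 10^-5 × 1.3 × 10^8 × 18.29 = 92720 m³
Q = 0.089 million m³/yr = 243.8 m³/d
t = ΔV / Q = 92720 m³ / 243.8 m³/d = 380.3 d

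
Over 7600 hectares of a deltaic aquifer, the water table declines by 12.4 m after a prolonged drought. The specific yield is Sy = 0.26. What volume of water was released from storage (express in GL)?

ΔV ≈ 245 GL

A = 7600 hectares = 7.6 × 10^7 m²
ΔV = Sy × A × Δh = 0.26 × 7.6 × 10^7 m² × 12.4 m = 2.45 × 10^8 m³
ΔV = 2.45 × 10^8 m³ = 245 GL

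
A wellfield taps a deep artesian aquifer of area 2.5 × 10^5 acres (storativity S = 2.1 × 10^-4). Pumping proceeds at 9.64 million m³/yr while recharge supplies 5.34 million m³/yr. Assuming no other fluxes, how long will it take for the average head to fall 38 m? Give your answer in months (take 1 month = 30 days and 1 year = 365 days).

t ≈ 22.8 months

A = 2.5 × 10^5 acres = 1.012 × 10^9 m²
ΔV = S × A × Δh = 2.1 × 10^-4 × 1.012 × 10^9 × 38 = 8.073 × 10^6 m³
Net withdrawal = 9.64 − 5.34 = 4.3 million m³/yr = 11780 m³/d
t = ΔV / Q = 8.073 × 10^6 m³ / 11780 m³/d = 685.3 d
t = 685.3 d ≈ 22.84 months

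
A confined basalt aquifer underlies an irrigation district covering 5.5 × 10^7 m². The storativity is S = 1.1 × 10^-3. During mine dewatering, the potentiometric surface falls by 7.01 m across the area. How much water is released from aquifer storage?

ΔV = S × A × Δh = 0.0011 × 5.5 × 10^7 m² × 7.01 m = 4.241 × 10^5 m³

ΔV ≈ 4.24 × 10^5 m³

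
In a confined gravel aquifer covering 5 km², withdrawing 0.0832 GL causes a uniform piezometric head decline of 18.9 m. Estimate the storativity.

A = 5 km² = 5 × 10^6 m²
ΔV = 0.0832 GL = 83200 m³
S = ΔV / (A × Δh) = 83200 m³ / (5 × 10^6 m² × 18.9 m) = 8.804 × 10^-4

S ≈ 8.8 × 10^-4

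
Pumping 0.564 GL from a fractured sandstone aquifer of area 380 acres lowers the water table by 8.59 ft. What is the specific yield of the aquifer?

A = 380 acres = 1.538 × 10^6 m²
Δh = 8.59 ft = 2.618 m
ΔV = 0.564 GL = 5.64 × 10^5 m³
Sy = ΔV / (A × Δh) = 5.64 × 10^5 m³ / (1.538 × 10^6 m² × 2.618 m) = 0.1401

Sy ≈ 0.14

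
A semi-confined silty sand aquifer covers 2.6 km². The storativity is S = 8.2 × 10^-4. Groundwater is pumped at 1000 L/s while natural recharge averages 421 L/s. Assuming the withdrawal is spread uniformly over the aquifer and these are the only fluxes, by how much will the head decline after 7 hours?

Δh ≈ 6.84 m

A = 2.6 km² = 2.6 × 10^6 m²
Net abstraction = 1000 − 421 = 579 L/s
Q_net = 579 L/s = 50030 m³/d
t = 7 hours = 0.2917 d
ΔV = Q × t = 50030 m³/d × 0.2917 d = 14590 m³
Δh = ΔV / (S × A) = 14590 / (8.2 × 10^-4 × 2.6 × 10^6) = 6.844 m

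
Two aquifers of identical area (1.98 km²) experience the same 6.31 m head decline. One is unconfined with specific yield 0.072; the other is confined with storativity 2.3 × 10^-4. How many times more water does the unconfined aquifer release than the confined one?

A = 1.98 km² = 1.98 × 10^6 m²
Unconfined: ΔV_u = Sy × A × Δh = 0.072 × 1.98 × 10^6 × 6.31 = 8.996 × 10^5 m³
Confined: ΔV_c = S × A × Δh = 2.3 × 10^-4 × 1.98 × 10^6 × 6.31 = 2874 m³
Ratio = ΔV_u / ΔV_c = Sy / S = 0.072 / 2.3 × 10^-4 = 313

ΔV_u / ΔV_c ≈ 313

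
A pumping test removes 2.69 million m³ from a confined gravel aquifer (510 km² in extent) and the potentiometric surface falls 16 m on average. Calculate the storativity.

S ≈ 3.3 × 10^-4

A = 510 km² = 5.1 × 10^8 m²
ΔV = 2.69 million m³ = 2.69 × 10^6 m³
S = ΔV / (A × Δh) = 2.69 × 10^6 m³ / (5.1 × 10^8 m² × 16 m) = 3.297 × 10^-4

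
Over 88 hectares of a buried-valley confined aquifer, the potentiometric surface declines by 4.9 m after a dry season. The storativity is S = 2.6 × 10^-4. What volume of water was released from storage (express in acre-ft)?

A = 88 hectares = 8.8 × 10^5 m²
ΔV = S × A × Δh = 2.6 × 10^-4 × 8.8 × 10^5 m² × 4.9 m = 1121 m³
ΔV = 1121 m³ = 0.9089 acre-ft

ΔV ≈ 0.909 acre-ft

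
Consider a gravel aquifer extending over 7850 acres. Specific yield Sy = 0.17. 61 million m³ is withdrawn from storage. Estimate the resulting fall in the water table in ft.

Δh ≈ 37.1 ft

A = 7850 acres = 3.177 × 10^7 m²
ΔV = 61 million m³ = 6.1 × 10^7 m³
Δh = ΔV / (Sy × A) = 6.1 × 10^7 m³ / (0.17 × 3.177 × 10^7 m²) = 11.3 m
Δh = 11.3 m = 37.06 ft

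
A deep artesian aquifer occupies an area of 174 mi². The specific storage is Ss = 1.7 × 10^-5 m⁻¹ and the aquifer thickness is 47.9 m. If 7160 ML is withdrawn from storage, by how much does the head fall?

Δh ≈ 19.5 m

S = Ss × b = 1.7 × 10^-5 m⁻¹ × 47.9 m = 8.143 × 10^-4
A = 174 mi² = 4.507 × 10^8 m²
ΔV = 7160 ML = 7.16 × 10^6 m³
Δh = ΔV / (S × A) = 7.16 × 10^6 m³ / (8.143 × 10^-4 × 4.507 × 10^8 m²) = 19.51 m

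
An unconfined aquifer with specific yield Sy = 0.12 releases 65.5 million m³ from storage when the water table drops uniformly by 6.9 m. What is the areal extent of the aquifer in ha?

A ≈ 7910 ha

ΔV = 65.5 million m³ = 6.55 × 10^7 m³
A = ΔV / (Sy × Δh) = 6.55 × 10^7 / (0.12 × 6.9) = 7.911 × 10^7 m²
A = 7.911 × 10^7 m² = 7911 ha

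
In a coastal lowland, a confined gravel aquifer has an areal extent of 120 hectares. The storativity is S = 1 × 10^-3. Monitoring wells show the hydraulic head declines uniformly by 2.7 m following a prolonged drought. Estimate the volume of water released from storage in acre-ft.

ΔV ≈ 2.63 acre-ft

A = 120 hectares = 1.2 × 10^6 m²
ΔV = S × A × Δh = 0.001 × 1.2 × 10^6 m² × 2.7 m = 3240 m³
ΔV = 3240 m³ = 2.627 acre-ft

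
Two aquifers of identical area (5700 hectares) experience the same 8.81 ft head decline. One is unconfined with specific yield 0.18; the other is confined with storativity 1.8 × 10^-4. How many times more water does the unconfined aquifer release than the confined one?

ΔV_u / ΔV_c ≈ 1000

A = 5700 hectares = 5.7 × 10^7 m²
Δh = 8.81 ft = 2.685 m
Unconfined: ΔV_u = Sy × A × Δh = 0.18 × 5.7 × 10^7 × 2.685 = 2.755 × 10^7 m³
Confined: ΔV_c = S × A × Δh = 1.8 × 10^-4 × 5.7 × 10^7 × 2.685 = 27550 m³
Ratio = ΔV_u / ΔV_c = Sy / S = 0.18 / 1.8 × 10^-4 = 1000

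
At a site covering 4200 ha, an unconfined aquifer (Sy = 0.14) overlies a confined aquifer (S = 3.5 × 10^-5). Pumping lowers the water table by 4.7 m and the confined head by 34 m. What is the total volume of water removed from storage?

ΔV ≈ 2.77 × 10^7 m³

A = 4200 ha = 4.2 × 10^7 m²
Unconfined: ΔV_u = Sy × A × Δh_u = 0.14 × 4.2 × 10^7 × 4.7 = 2.764 × 10^7 m³
Confined: ΔV_c = S × A × Δh_c = 3.5 × 10^-5 × 4.2 × 10^7 × 34 = 49980 m³
Total ΔV = 2.764 × 10^7 + 49980 = 2.769 × 10^7 m³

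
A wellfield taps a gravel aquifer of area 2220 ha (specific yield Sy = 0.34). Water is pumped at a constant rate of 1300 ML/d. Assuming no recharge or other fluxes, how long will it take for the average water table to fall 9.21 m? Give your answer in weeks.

A = 2220 ha = 2.22 × 10^7 m²
ΔV = Sy × A × Δh = 0.34 × 2.22 × 10^7 × 9.21 = 6.952 × 10^7 m³
Q = 1300 ML/d = 1.3 × 10^6 m³/d
t = ΔV / Q = 6.952 × 10^7 m³ / 1.3 × 10^6 m³/d = 53.47 d
t = 53.47 d ≈ 7.639 weeks

t ≈ 7.64 weeks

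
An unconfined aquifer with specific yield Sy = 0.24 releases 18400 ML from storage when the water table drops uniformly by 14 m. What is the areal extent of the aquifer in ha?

A ≈ 548 ha

ΔV = 18400 ML = 1.84 × 10^7 m³
A = ΔV / (Sy × Δh) = 1.84 × 10^7 / (0.24 × 14) = 5.476 × 10^6 m²
A = 5.476 × 10^6 m² = 547.6 ha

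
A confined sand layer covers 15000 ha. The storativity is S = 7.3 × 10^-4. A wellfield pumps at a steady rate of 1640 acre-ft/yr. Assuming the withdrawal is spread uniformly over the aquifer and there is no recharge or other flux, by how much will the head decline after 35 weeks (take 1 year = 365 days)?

A = 15000 ha = 1.5 × 10^8 m²
Q = 1640 acre-ft/yr = 5542 m³/d
t = 35 weeks = 245 d
ΔV = Q × t = 5542 m³/d × 245 d = 1.358 × 10^6 m³
Δh = ΔV / (S × A) = 1.358 × 10^6 / (7.3 × 10^-4 × 1.5 × 10^8) = 12.4 m

Δh ≈ 12.4 m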